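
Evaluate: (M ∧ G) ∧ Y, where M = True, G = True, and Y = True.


M = True, G = True, Y = True
Step 1: M ∧ G = True AND True = True
Step 2: True ∧ Y = True AND True = True
AND is true only when ALL operands are true.

True


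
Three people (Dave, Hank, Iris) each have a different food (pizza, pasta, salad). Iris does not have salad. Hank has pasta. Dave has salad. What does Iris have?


From clues:
  Hank → pasta
  Dave → salad
By elimination, Iris gets the remaining.

pizza


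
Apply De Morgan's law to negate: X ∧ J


De Morgan's law: ¬(P ∧ Q) ≡ ¬P ∨ ¬Q
¬(X ∧ J) = ¬X ∨ ¬J

¬X ∨ ¬J


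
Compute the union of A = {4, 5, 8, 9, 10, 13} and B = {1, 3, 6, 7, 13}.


A = {4, 5, 8, 9, 10, 13}
B = {1, 3, 6, 7, 13}
Operation: union
All elements combined: 1, 3, 4, 5, 6, 7, 8, 9, 10, 13

{1, 3, 4, 5, 6, 7, 8, 9, 10, 13}


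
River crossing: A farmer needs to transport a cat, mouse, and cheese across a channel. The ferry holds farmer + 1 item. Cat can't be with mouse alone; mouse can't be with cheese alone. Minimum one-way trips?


1. farmer+mouse → 2. farmer ← 3. farmer+cat → 4. farmer+mouse ← 5. farmer+cheese → 6. farmer ← 7. farmer+mouse →
Minimum trips = 7

7


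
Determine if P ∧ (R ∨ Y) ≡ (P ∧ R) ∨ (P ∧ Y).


Expression 1: P ∧ (R ∨ Y)
Expression 2: (P ∧ R) ∨ (P ∧ Y)
Truth table (P R Y | Expr1 Expr2):
  T T T |   T     T
  T T F |   T     T
  T F T |   T     T
  T F F |   F     F
  F T T |   F     F
  F T F |   F     F
  F F T |   F     F
  F F F |   F     F
All 8 rows agree, so the expressions are logically equivalent.

Yes


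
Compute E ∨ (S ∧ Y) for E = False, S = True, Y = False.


E = False, S = True, Y = False
Step 1: S ∧ Y = True AND False = False
Step 2: E ∨ False = False OR False = False
AND evaluated first (higher precedence); then OR applied.

False


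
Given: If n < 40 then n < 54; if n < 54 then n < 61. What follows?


Hypothetical syllogism: P → Q, Q → R ⊢ P → R
Premise 1: n < 40 → n < 54
Premise 2: n < 54 → n < 61
Chain the implications: the middle term (n < 54) links the two.
Conclusion: If n < 40, then n < 61.

If n < 40, then n < 61.


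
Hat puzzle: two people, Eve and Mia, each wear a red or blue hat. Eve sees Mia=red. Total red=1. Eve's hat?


Total red = 1, Mia = red
Red accounted for: 1
Remaining for Eve: 0
Eve's hat is blue.

blue


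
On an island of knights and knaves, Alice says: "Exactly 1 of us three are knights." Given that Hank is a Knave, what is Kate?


Alice claims exactly 1 knights among Alice, Hank, Kate.
Given: Hank is a Knave.

Case 1: Alice is a Knight (tells truth)
  Then exactly 1 of the three are knights.
  Counting Alice, Hank: 1 knight(s) so far. Need 0 more → Kate = Knave.
Case 2: Alice is a Knave (lies)
  Then the count is NOT 1.
  If Kate = Knight, count = 1 = 1 → claim would be true, contradicts lie.
  If Kate = Knave, count = 0 ≠ 1 → lie confirmed ✓

Kate is a Knave.

Knave


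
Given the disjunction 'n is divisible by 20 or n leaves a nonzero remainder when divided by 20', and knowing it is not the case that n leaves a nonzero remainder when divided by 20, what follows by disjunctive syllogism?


Disjunctive syllogism: P ∨ Q, ¬P ⊢ Q
Disjunction: n is divisible by 20 ∨ n leaves a nonzero remainder when divided by 20
We know it is not the case that n leaves a nonzero remainder when divided by 20.
By disjunctive syllogism, the other disjunct must be true.

n is divisible by 20


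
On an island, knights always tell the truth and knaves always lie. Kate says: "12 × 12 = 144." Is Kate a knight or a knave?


Statement: "12 × 12 = 144."
Actual: 12 × 12 = 144
Claimed: 144
Statement is TRUE → Kate tells the truth → Knight

Knight


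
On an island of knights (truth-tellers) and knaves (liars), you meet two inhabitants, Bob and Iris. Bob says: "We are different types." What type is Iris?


Bob says: "We are different types."
Case 1: Bob is a Knight (truth-teller)
  Statement is true → they ARE different → Iris is a Knave
Case 2: Bob is a Knave (liar)
  Statement is false → they are NOT different → Iris is a Knave
In both cases, Iris is a Knave.

Knave


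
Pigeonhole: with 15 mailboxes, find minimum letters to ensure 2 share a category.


Pigeonhole: to guarantee k in one of n categories, need (k-1)×n + 1.
k = 2, n = 15
Minimum = (2-1) × 15 + 1 = 1 × 15 + 1

16


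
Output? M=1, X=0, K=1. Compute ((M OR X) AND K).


M OR X = 1|0 = 1
1 AND 1 = 1

1


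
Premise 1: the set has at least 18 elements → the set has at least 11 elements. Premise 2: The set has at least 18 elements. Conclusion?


Modus ponens: P → Q, P ⊢ Q
P: the set has at least 18 elements
Q: the set has at least 11 elements
We have P → Q and P is true.
By modus ponens, Q must be true.

The set has at least 11 elements


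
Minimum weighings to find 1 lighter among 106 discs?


Each weighing has 3 outcomes (left heavy / balance / right heavy), so k weighings distinguish at most 3^k cases; splitting into three near-equal groups achieves this.
Need 3^k ≥ 106: 3^4 = 81 < 106 ≤ 3^5 = 243
k = ⌈log₃(106)⌉ = 5

5


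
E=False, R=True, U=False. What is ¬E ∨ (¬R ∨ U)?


E = False, R = True, U = False
Expression: ¬E ∨ (¬R ∨ U)
Step 1: ¬R = NOT True = False
Step 2: ¬R ∨ U = False OR False = False
Step 3: ¬E = NOT False = True
Step 4: (True) ∨ (False) = True OR False = True

True


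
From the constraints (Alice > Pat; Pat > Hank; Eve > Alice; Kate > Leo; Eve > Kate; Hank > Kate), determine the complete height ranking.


Constraints: Alice > Pat; Pat > Hank; Eve > Alice; Kate > Leo; Eve > Kate; Hank > Kate
Method: at each step, the next-highest is the one remaining person who never appears on the smaller side of a constraint between remaining people.
  Step 1: remaining {Alice, Hank, Kate, Eve, Pat, Leo}; on the smaller side: {Alice, Hank, Kate, Pat, Leo} → Eve is next (Eve > Alice; Eve > Kate).
  Step 2: remaining {Alice, Hank, Kate, Pat, Leo}; on the smaller side: {Hank, Kate, Pat, Leo} → Alice is next (Alice > Pat).
  Step 3: remaining {Hank, Kate, Pat, Leo}; on the smaller side: {Hank, Kate, Leo} → Pat is next (Pat > Hank).
  Step 4: remaining {Hank, Kate, Leo}; on the smaller side: {Kate, Leo} → Hank is next (Hank > Kate).
  Step 5: remaining {Kate, Leo}; on the smaller side: {Leo} → Kate is next (Kate > Leo).
  Step 6: only Leo remains → lowest.
Final ranking (highest to lowest):

Eve > Alice > Pat > Hank > Kate > Leo


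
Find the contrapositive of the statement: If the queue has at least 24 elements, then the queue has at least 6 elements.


Original: If the queue has at least 24 elements, then the queue has at least 6 elements
Contrapositive: If ¬Q, then ¬P
Negate Q: not (the queue has at least 6 elements)
Negate P: not (the queue has at least 24 elements)

If not (the queue has at least 6 elements), then not (the queue has at least 24 elements).


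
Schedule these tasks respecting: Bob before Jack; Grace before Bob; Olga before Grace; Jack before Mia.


Constraints: Bob before Jack; Grace before Bob; Olga before Grace; Jack before Mia
Method: repeatedly schedule the remaining task that has no remaining task required before it.
  Step 1: remaining {Jack, Grace, Bob, Mia, Olga}; every task except Olga still has a predecessor pending → schedule Olga.
  Step 2: remaining {Jack, Grace, Bob, Mia}; every task except Grace still has a predecessor pending → schedule Grace.
  Step 3: remaining {Jack, Bob, Mia}; every task except Bob still has a predecessor pending → schedule Bob.
  Step 4: remaining {Jack, Mia}; every task except Jack still has a predecessor pending → schedule Jack.
  Step 5: only Mia remains → schedule Mia.
Resulting order:

Olga → Grace → Bob → Jack → Mia


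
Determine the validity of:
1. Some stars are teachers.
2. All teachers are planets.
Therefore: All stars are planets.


Premise 1: Some stars are teachers.
Premise 2: All teachers are planets.
Conclusion: All stars are planets.
Fallacy: illicit minor. The minor term (stars) is distributed in the conclusion ('All stars ...') but undistributed in its premise ('Some stars are teachers' doesn't cover all stars).
Only 'Some stars are planets' follows, not 'All'.

Invalid


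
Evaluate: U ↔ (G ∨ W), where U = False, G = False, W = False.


U = False, G = False, W = False
Step 1: G ∨ W = False OR False = False
Step 2: U ↔ (False): true when both sides have same truth value.
Result: False ↔ False = True

True


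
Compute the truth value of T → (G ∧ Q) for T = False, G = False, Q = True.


T = False, G = False, Q = True
Step 1: G ∧ Q = False AND True = False
Step 2: T → (False): false only when T=True and consequent=False.
Result: True

True


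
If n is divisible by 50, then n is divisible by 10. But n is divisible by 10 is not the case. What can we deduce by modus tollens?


Modus tollens: P → Q, ¬Q ⊢ ¬P
P: n is divisible by 50
Q: n is divisible by 10
We have P → Q and Q is false.
By modus tollens, P must be false.

It is not the case that n is divisible by 50


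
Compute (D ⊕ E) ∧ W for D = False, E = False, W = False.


D = False, E = False, W = False
Step 1: D ⊕ E = False XOR False = False
Step 2: False ∧ W = False AND False = False
XOR true when exactly one of D,E is true; then AND with W.

False


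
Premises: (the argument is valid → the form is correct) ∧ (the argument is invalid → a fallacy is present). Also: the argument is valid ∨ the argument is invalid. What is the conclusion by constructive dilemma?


Constructive dilemma: (P → Q) ∧ (R → S), P ∨ R ⊢ Q ∨ S
Premise 1: the argument is valid → the form is correct
Premise 2: the argument is invalid → a fallacy is present
Premise 3: the argument is valid ∨ the argument is invalid
Case 1: Assuming the argument is valid, then by Premise 1, the form is correct.
Case 2: Assuming the argument is invalid, then by Premise 2, a fallacy is present.
Since one of the argument is valid or the argument is invalid must hold, we get the form is correct or a fallacy is present.

The form is correct or a fallacy is present.


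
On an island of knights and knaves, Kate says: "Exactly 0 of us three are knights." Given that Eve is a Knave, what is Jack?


Kate claims exactly 0 knights among Kate, Eve, Jack.
Given: Eve is a Knave.

Case 1: Kate is a Knight (tells truth)
  Then exactly 0 of the three are knights.
  Counting Kate, Eve: 1 knight(s) so far. Need -1 more → impossible.
Case 2: Kate is a Knave (lies)
  Then the count is NOT 0.
  If Jack = Knave, count = 0 = 0 → claim would be true, contradicts lie.
  If Jack = Knight, count = 1 ≠ 0 → lie confirmed ✓

Jack is a Knight.

Knight


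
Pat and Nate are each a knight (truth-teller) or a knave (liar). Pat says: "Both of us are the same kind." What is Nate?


Pat says: "Both of us are the same kind."
Case 1: Pat is a Knight (truth-teller)
  Statement is true → they ARE the same → Nate is also a Knight
Case 2: Pat is a Knave (liar)
  Statement is false → they are NOT the same → Nate is a Knight
In both cases, Nate is a Knight.

Knight


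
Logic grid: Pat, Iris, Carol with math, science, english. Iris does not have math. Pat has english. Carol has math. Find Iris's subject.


From clues:
  Carol → math
  Pat → english
By elimination, Iris gets the remaining.

science


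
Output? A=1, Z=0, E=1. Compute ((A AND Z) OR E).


A AND Z = 1&0 = 0
0 OR 1 = 1

1


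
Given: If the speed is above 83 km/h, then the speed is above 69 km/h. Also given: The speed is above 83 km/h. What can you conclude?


Modus ponens: P → Q, P ⊢ Q
P: the speed is above 83 km/h
Q: the speed is above 69 km/h
We have P → Q and P is true.
By modus ponens, Q must be true.

The speed is above 69 km/h


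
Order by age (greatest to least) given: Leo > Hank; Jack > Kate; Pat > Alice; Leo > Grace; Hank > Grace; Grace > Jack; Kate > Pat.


Constraints: Leo > Hank; Jack > Kate; Pat > Alice; Leo > Grace; Hank > Grace; Grace > Jack; Kate > Pat
Method: at each step, the next-highest is the one remaining person who never appears on the smaller side of a constraint between remaining people.
  Step 1: remaining {Leo, Kate, Hank, Alice, Jack, Grace, Pat}; on the smaller side: {Kate, Hank, Alice, Jack, Grace, Pat} → Leo is next (Leo > Hank; Leo > Grace).
  Step 2: remaining {Kate, Hank, Alice, Jack, Grace, Pat}; on the smaller side: {Kate, Alice, Jack, Grace, Pat} → Hank is next (Hank > Grace).
  Step 3: remaining {Kate, Alice, Jack, Grace, Pat}; on the smaller side: {Kate, Alice, Jack, Pat} → Grace is next (Grace > Jack).
  Step 4: remaining {Kate, Alice, Jack, Pat}; on the smaller side: {Kate, Alice, Pat} → Jack is next (Jack > Kate).
  Step 5: remaining {Kate, Alice, Pat}; on the smaller side: {Alice, Pat} → Kate is next (Kate > Pat).
  Step 6: remaining {Alice, Pat}; on the smaller side: {Alice} → Pat is next (Pat > Alice).
  Step 7: only Alice remains → lowest.
Final ranking (highest to lowest):

Leo > Hank > Grace > Jack > Kate > Pat > Alice


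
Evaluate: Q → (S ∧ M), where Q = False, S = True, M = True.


Q = False, S = True, M = True
Step 1: S ∧ M = True AND True = True
Step 2: Q → (True): false only when Q=True and consequent=False.
Result: True

True


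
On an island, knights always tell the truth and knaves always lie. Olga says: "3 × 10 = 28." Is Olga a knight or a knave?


Statement: "3 × 10 = 28."
Actual: 3 × 10 = 30
Claimed: 28
Statement is FALSE → Olga lies → Knave

Knave


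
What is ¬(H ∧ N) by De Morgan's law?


De Morgan's law: ¬(P ∧ Q) ≡ ¬P ∨ ¬Q
¬(H ∧ N) = ¬H ∨ ¬N

¬H ∨ ¬N


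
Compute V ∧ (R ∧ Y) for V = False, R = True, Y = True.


V = False, R = True, Y = True
Step 1: R ∧ Y = True AND True = True
Step 2: V ∧ True = False AND True = False
AND is true only when ALL operands are true.

False


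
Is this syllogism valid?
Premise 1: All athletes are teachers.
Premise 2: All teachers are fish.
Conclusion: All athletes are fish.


Premise 1: All athletes are teachers.
Premise 2: All teachers are fish.
Conclusion: All athletes are fish.
Barbara syllogism (AAA-1): All A are B, All B are C → All A are C.
Middle term (teachers) distributed in premise 2.

Valid


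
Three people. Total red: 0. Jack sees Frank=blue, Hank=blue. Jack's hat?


Total red = 0, seen red = 0
Own red = 0 - 0 = 0
Jack's hat is blue.

blue


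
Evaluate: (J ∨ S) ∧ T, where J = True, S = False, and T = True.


J = True, S = False, T = True
Step 1: J ∨ S = True OR False = True
Step 2: True ∧ T = True AND True = True
OR is true when at least one operand is true; AND requires both.

True


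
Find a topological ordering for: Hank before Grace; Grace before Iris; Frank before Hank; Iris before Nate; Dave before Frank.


Constraints: Hank before Grace; Grace before Iris; Frank before Hank; Iris before Nate; Dave before Frank
Method: repeatedly schedule the remaining task that has no remaining task required before it.
  Step 1: remaining {Hank, Iris, Frank, Nate, Grace, Dave}; every task except Dave still has a predecessor pending → schedule Dave.
  Step 2: remaining {Hank, Iris, Frank, Nate, Grace}; every task except Frank still has a predecessor pending → schedule Frank.
  Step 3: remaining {Hank, Iris, Nate, Grace}; every task except Hank still has a predecessor pending → schedule Hank.
  Step 4: remaining {Iris, Nate, Grace}; every task except Grace still has a predecessor pending → schedule Grace.
  Step 5: remaining {Iris, Nate}; every task except Iris still has a predecessor pending → schedule Iris.
  Step 6: only Nate remains → schedule Nate.
Resulting order:

Dave → Frank → Hank → Grace → Iris → Nate


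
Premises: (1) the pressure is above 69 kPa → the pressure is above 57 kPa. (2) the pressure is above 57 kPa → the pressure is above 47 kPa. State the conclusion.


Hypothetical syllogism: P → Q, Q → R ⊢ P → R
Premise 1: the pressure is above 69 kPa → the pressure is above 57 kPa
Premise 2: the pressure is above 57 kPa → the pressure is above 47 kPa
Chain the implications: the middle term (the pressure is above 57 kPa) links the two.
Conclusion: If the pressure is above 69 kPa, then the pressure is above 47 kPa.

If the pressure is above 69 kPa, then the pressure is above 47 kPa.


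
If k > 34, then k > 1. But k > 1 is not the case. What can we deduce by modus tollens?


Modus tollens: P → Q, ¬Q ⊢ ¬P
P: k > 34
Q: k > 1
We have P → Q and Q is false.
By modus tollens, P must be false.

It is not the case that k > 34


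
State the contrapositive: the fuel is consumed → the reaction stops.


Original: If the fuel is consumed, then the reaction stops
Contrapositive: If ¬Q, then ¬P
Negate Q: not (the reaction stops)
Negate P: not (the fuel is consumed)

If not (the reaction stops), then not (the fuel is consumed).


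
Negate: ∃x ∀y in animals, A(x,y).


Original: ∃x ∀y A(x,y)
Rule: ¬∀→∃, ¬∃→∀, negate predicate.
Negation: ∀x ∃y ¬A(x,y)

∀x ∃y ¬A(x,y)


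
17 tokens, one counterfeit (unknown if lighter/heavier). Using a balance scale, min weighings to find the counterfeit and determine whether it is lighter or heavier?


Let n = 17. 34 possibilities (n tokens × lighter/heavier); each weighing has 3 outcomes.
Bound for k weighings: say the first weighing puts j tokens on each pan. If it tips, the 2j weighed tokens remain suspects (each with a known direction) and k-1 weighings give 3^(k-1) outcomes; 3^(k-1) is odd, so 2j ≤ 3^(k-1) - 1. If it balances, the n - 2j unweighed tokens remain with direction unknown: 2(n - 2j) ≤ 3^(k-1) - 1 by the same parity argument. Adding, n ≤ (3^(k-1) - 1) + (3^(k-1) - 1)/2 = (3^k - 3)/2, and the classical three-group strategy achieves this (3 tokens in 2 weighings, 12 in 3, 39 in 4, 120 in 5).
So we need the smallest k with (3^k - 3)/2 ≥ 17.
k = 3: (3^3 - 3)/2 = 12 < 17 ✗
k = 4: (3^4 - 3)/2 = 39 ≥ 17 ✓

4


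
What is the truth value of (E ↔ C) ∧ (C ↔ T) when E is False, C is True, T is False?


E = False, C = True, T = False
Step 1: E ↔ C is true when E and C have the same value. Result: False
Step 2: C ↔ T is true when C and T have the same value. Result: False
Step 3: False ∧ False = False

False


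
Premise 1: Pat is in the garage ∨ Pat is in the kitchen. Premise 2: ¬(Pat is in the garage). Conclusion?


Disjunctive syllogism: P ∨ Q, ¬P ⊢ Q
Disjunction: Pat is in the garage ∨ Pat is in the kitchen
We know it is not the case that Pat is in the garage.
By disjunctive syllogism, the other disjunct must be true.

Pat is in the kitchen


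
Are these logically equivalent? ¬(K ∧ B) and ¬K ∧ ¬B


Expression 1: ¬(K ∧ B)
Expression 2: ¬K ∧ ¬B
Truth table (K B | Expr1 Expr2):
  T T |   F     F
  T F |   T     F   ← differ
  F T |   T     F   ← differ
  F F |   T     T
Counterexample: K=T, B=F gives Expr1 = T but Expr2 = F, so the expressions are NOT logically equivalent.

No


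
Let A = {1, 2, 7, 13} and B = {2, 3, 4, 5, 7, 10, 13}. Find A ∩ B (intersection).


A = {1, 2, 7, 13}
B = {2, 3, 4, 5, 7, 10, 13}
Operation: intersection
Elements in both: 2, 7, 13

{2, 7, 13}


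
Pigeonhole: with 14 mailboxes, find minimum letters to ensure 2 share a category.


Pigeonhole: to guarantee k in one of n categories, need (k-1)×n + 1.
k = 2, n = 14
Minimum = (2-1) × 14 + 1 = 1 × 14 + 1

15


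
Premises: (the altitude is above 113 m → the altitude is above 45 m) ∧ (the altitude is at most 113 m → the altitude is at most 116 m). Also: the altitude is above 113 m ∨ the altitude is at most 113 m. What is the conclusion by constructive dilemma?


Constructive dilemma: (P → Q) ∧ (R → S), P ∨ R ⊢ Q ∨ S
Premise 1: the altitude is above 113 m → the altitude is above 45 m
Premise 2: the altitude is at most 113 m → the altitude is at most 116 m
Premise 3: the altitude is above 113 m ∨ the altitude is at most 113 m
Case 1: Assuming the altitude is above 113 m, then by Premise 1, the altitude is above 45 m.
Case 2: Assuming the altitude is at most 113 m, then by Premise 2, the altitude is at most 116 m.
Since one of the altitude is above 113 m or the altitude is at most 113 m must hold, we get the altitude is above 45 m or the altitude is at most 116 m.

The altitude is above 45 m or the altitude is at most 116 m.


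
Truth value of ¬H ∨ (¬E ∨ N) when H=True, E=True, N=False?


H = True, E = True, N = False
Expression: ¬H ∨ (¬E ∨ N)
Step 1: ¬E = NOT True = False
Step 2: ¬E ∨ N = False OR False = False
Step 3: ¬H = NOT True = False
Step 4: (False) ∨ (False) = False OR False = False

False


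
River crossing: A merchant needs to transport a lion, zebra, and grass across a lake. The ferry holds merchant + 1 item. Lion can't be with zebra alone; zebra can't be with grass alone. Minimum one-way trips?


1. merchant+zebra → 2. merchant ← 3. merchant+lion → 4. merchant+zebra ← 5. merchant+grass → 6. merchant ← 7. merchant+zebra →
Minimum trips = 7

7


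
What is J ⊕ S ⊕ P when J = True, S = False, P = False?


J = True, S = False, P = False
Step 1: J ⊕ S = True XOR False = True
Step 2: True ⊕ P = True XOR False = True
XOR is true when an odd number of operands are true.

True


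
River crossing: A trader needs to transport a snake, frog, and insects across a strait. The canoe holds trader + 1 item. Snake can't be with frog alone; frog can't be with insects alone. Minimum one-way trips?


1. trader+frog → 2. trader ← 3. trader+snake → 4. trader+frog ← 5. trader+insects → 6. trader ← 7. trader+frog →
Minimum trips = 7

7


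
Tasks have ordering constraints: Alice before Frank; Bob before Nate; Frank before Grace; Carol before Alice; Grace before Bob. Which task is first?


Constraints: Alice before Frank; Bob before Nate; Frank before Grace; Carol before Alice; Grace before Bob
The first task can have nothing scheduled before it, so it must never appear on the right of a 'before'.
Tasks appearing after some 'before': Frank, Nate, Grace, Alice, Bob.
The only task not in that list is Carol → it is first.

Carol


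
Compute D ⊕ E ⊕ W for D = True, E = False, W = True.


D = True, E = False, W = True
Step 1: D ⊕ E = True XOR False = True
Step 2: True ⊕ W = True XOR True = False
XOR is true when an odd number of operands are true.

False


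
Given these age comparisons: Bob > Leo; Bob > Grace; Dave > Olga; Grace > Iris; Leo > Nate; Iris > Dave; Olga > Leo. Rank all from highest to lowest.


Constraints: Bob > Leo; Bob > Grace; Dave > Olga; Grace > Iris; Leo > Nate; Iris > Dave; Olga > Leo
Method: at each step, the next-highest is the one remaining person who never appears on the smaller side of a constraint between remaining people.
  Step 1: remaining {Iris, Leo, Nate, Olga, Grace, Bob, Dave}; on the smaller side: {Iris, Leo, Nate, Olga, Grace, Dave} → Bob is next (Bob > Leo; Bob > Grace).
  Step 2: remaining {Iris, Leo, Nate, Olga, Grace, Dave}; on the smaller side: {Iris, Leo, Nate, Olga, Dave} → Grace is next (Grace > Iris).
  Step 3: remaining {Iris, Leo, Nate, Olga, Dave}; on the smaller side: {Leo, Nate, Olga, Dave} → Iris is next (Iris > Dave).
  Step 4: remaining {Leo, Nate, Olga, Dave}; on the smaller side: {Leo, Nate, Olga} → Dave is next (Dave > Olga).
  Step 5: remaining {Leo, Nate, Olga}; on the smaller side: {Leo, Nate} → Olga is next (Olga > Leo).
  Step 6: remaining {Leo, Nate}; on the smaller side: {Nate} → Leo is next (Leo > Nate).
  Step 7: only Nate remains → lowest.
Final ranking (highest to lowest):

Bob > Grace > Iris > Dave > Olga > Leo > Nate


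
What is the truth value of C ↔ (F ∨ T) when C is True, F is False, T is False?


C = True, F = False, T = False
Step 1: F ∨ T = False OR False = False
Step 2: C ↔ (False): true when both sides have same truth value.
Result: True ↔ False = False

False


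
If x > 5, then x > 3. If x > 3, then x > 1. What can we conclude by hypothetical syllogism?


Hypothetical syllogism: P → Q, Q → R ⊢ P → R
Premise 1: x > 5 → x > 3
Premise 2: x > 3 → x > 1
Chain the implications: the middle term (x > 3) links the two.
Conclusion: If x > 5, then x > 1.

If x > 5, then x > 1.


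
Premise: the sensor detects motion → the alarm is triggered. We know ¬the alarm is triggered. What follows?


Modus tollens: P → Q, ¬Q ⊢ ¬P
P: the sensor detects motion
Q: the alarm is triggered
We have P → Q and Q is false.
By modus tollens, P must be false.

It is not the case that the sensor detects motion


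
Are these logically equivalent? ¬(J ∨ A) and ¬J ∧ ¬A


Expression 1: ¬(J ∨ A)
Expression 2: ¬J ∧ ¬A
Truth table (J A | Expr1 Expr2):
  T T |   F     F
  T F |   F     F
  F T |   F     F
  F F |   T     T
All 4 rows agree, so the expressions are logically equivalent.

Yes


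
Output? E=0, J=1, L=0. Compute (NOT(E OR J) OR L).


E OR J = 1
NOT(1) = 0
0 OR 0 = 0

0


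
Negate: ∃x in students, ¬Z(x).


Original: ∃x ¬Z(x)
Rule: ¬∀→∃, ¬∃→∀, negate predicate.
Negation: ∀x Z(x)

∀x Z(x)


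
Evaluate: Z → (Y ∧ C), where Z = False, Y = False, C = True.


Z = False, Y = False, C = True
Step 1: Y ∧ C = False AND True = False
Step 2: Z → (False): false only when Z=True and consequent=False.
Result: True

True


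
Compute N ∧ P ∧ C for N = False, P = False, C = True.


N = False, P = False, C = True
Step 1: N ∧ P = False AND False = False
Step 2: (False) ∧ C = (False) AND True = False
AND is true only when ALL operands are true.

False


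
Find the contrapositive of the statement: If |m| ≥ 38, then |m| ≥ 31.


Original: If |m| ≥ 38, then |m| ≥ 31
Contrapositive: If ¬Q, then ¬P
Negate Q: not (|m| ≥ 31)
Negate P: not (|m| ≥ 38)

If not (|m| ≥ 31), then not (|m| ≥ 38).


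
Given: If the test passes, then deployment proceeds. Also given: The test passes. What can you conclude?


Modus ponens: P → Q, P ⊢ Q
P: the test passes
Q: deployment proceeds
We have P → Q and P is true.
By modus ponens, Q must be true.

Deployment proceeds


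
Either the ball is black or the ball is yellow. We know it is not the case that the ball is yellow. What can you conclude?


Disjunctive syllogism: P ∨ Q, ¬P ⊢ Q
Disjunction: the ball is black ∨ the ball is yellow
We know it is not the case that the ball is yellow.
By disjunctive syllogism, the other disjunct must be true.

The ball is black


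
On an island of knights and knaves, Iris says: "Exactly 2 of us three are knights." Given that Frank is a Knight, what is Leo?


Iris claims exactly 2 knights among Iris, Frank, Leo.
Given: Frank is a Knight.

Case 1: Iris is a Knight (tells truth)
  Then exactly 2 of the three are knights.
  Counting Iris, Frank: 2 knight(s) so far. Need 0 more → Leo = Knave.
Case 2: Iris is a Knave (lies)
  Then the count is NOT 2.
  If Leo = Knight, count = 2 = 2 → claim would be true, contradicts lie.
  If Leo = Knave, count = 1 ≠ 2 → lie confirmed ✓

Leo is a Knave.

Knave


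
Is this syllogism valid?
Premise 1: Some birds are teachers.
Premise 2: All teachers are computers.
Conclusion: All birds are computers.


Premise 1: Some birds are teachers.
Premise 2: All teachers are computers.
Conclusion: All birds are computers.
Fallacy: illicit minor. The minor term (birds) is distributed in the conclusion ('All birds ...') but undistributed in its premise ('Some birds are teachers' doesn't cover all birds).
Only 'Some birds are computers' follows, not 'All'.

Invalid


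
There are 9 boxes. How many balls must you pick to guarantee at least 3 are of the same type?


Pigeonhole: to guarantee k in one of n categories, need (k-1)×n + 1.
k = 3, n = 9
Minimum = (3-1) × 9 + 1 = 2 × 9 + 1

19


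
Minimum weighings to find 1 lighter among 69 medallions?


Each weighing has 3 outcomes (left heavy / balance / right heavy), so k weighings distinguish at most 3^k cases; splitting into three near-equal groups achieves this.
Need 3^k ≥ 69: 3^3 = 27 < 69 ≤ 3^4 = 81
k = ⌈log₃(69)⌉ = 4

4


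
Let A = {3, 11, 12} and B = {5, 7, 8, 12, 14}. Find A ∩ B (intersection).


A = {3, 11, 12}
B = {5, 7, 8, 12, 14}
Operation: intersection
Elements in both: 12

{12}


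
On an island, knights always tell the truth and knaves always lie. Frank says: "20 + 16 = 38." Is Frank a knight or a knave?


Statement: "20 + 16 = 38."
Actual: 20 + 16 = 36
Claimed: 38
Statement is FALSE → Frank lies → Knave

Knave


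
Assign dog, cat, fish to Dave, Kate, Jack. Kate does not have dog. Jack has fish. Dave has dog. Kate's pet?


From clues:
  Jack → fish
  Dave → dog
By elimination, Kate gets the remaining.

cat


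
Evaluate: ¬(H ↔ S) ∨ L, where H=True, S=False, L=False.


H = True, S = False, L = False
Expression: ¬(H ↔ S) ∨ L
Step 1: H ↔ S = (True iff False) = False
Step 2: ¬(H ↔ S) = NOT False = True
Step 3: (True) ∨ L = True OR False = True

True


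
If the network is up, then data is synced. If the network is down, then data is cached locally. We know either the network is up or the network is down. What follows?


Constructive dilemma: (P → Q) ∧ (R → S), P ∨ R ⊢ Q ∨ S
Premise 1: the network is up → data is synced
Premise 2: the network is down → data is cached locally
Premise 3: the network is up ∨ the network is down
Case 1: Assuming the network is up, then by Premise 1, data is synced.
Case 2: Assuming the network is down, then by Premise 2, data is cached locally.
Since one of the network is up or the network is down must hold, we get data is synced or data is cached locally.

Data is synced or data is cached locally.


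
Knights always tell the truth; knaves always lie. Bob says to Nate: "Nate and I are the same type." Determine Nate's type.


Bob says: "Nate and I are the same type."
Case 1: Bob is a Knight (truth-teller)
  Statement is true → they ARE the same → Nate is also a Knight
Case 2: Bob is a Knave (liar)
  Statement is false → they are NOT the same → Nate is a Knight
In both cases, Nate is a Knight.

Knight


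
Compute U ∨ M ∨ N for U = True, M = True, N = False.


U = True, M = True, N = False
Step 1: U ∨ M = True OR True = True
Step 2: True ∨ N = True OR False = True
OR is true when at least one operand is true.

True


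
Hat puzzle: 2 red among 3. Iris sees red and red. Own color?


Total red = 2, seen red = 2
Own red = 2 - 2 = 0
Iris's hat is blue.

blue


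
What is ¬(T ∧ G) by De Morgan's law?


De Morgan's law: ¬(P ∧ Q) ≡ ¬P ∨ ¬Q
¬(T ∧ G) = ¬T ∨ ¬G

¬T ∨ ¬G


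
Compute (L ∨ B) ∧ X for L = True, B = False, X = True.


L = True, B = False, X = True
Step 1: L ∨ B = True OR False = True
Step 2: True ∧ X = True AND True = True
OR is true when at least one operand is true; AND requires both.

True


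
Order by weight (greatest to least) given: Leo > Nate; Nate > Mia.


Constraints: Leo > Nate; Nate > Mia
Method: at each step, the next-highest is the one remaining person who never appears on the smaller side of a constraint between remaining people.
  Step 1: remaining {Nate, Leo, Mia}; on the smaller side: {Nate, Mia} → Leo is next (Leo > Nate).
  Step 2: remaining {Nate, Mia}; on the smaller side: {Mia} → Nate is next (Nate > Mia).
  Step 3: only Mia remains → lowest.
Final ranking (highest to lowest):

Leo > Nate > Mia


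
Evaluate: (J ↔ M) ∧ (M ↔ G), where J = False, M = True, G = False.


J = False, M = True, G = False
Step 1: J ↔ M is true when J and M have the same value. Result: False
Step 2: M ↔ G is true when M and G have the same value. Result: False
Step 3: False ∧ False = False

False


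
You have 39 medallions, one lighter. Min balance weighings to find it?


Each weighing has 3 outcomes (left heavy / balance / right heavy), so k weighings distinguish at most 3^k cases; splitting into three near-equal groups achieves this.
Need 3^k ≥ 39: 3^3 = 27 < 39 ≤ 3^4 = 81
k = ⌈log₃(39)⌉ = 4

4


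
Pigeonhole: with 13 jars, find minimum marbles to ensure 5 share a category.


Pigeonhole: to guarantee k in one of n categories, need (k-1)×n + 1.
k = 5, n = 13
Minimum = (5-1) × 13 + 1 = 4 × 13 + 1

53


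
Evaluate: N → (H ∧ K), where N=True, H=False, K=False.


N = True, H = False, K = False
Expression: N → (H ∧ K)
Step 1: H ∧ K = False AND False = False
Step 2: N → (False) = True → False = False

False


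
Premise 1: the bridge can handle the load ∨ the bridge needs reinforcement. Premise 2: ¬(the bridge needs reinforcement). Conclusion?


Disjunctive syllogism: P ∨ Q, ¬P ⊢ Q
Disjunction: the bridge can handle the load ∨ the bridge needs reinforcement
We know it is not the case that the bridge needs reinforcement.
By disjunctive syllogism, the other disjunct must be true.

The bridge can handle the load


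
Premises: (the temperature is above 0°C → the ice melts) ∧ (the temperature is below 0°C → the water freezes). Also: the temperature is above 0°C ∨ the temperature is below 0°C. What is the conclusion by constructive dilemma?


Constructive dilemma: (P → Q) ∧ (R → S), P ∨ R ⊢ Q ∨ S
Premise 1: the temperature is above 0°C → the ice melts
Premise 2: the temperature is below 0°C → the water freezes
Premise 3: the temperature is above 0°C ∨ the temperature is below 0°C
Case 1: Assuming the temperature is above 0°C, then by Premise 1, the ice melts.
Case 2: Assuming the temperature is below 0°C, then by Premise 2, the water freezes.
Since one of the temperature is above 0°C or the temperature is below 0°C must hold, we get the ice melts or the water freezes.

The ice melts or the water freezes.


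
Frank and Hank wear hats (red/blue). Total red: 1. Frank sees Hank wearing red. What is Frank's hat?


Total red = 1, Hank = red
Red accounted for: 1
Remaining for Frank: 0
Frank's hat is blue.

blue


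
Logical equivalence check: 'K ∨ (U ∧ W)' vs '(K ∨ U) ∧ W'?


Expression 1: K ∨ (U ∧ W)
Expression 2: (K ∨ U) ∧ W
Truth table (K U W | Expr1 Expr2):
  T T T |   T     T
  T T F |   T     F   ← differ
  T F T |   T     T
  T F F |   T     F   ← differ
  F T T |   T     T
  F T F |   F     F
  F F T |   F     F
  F F F |   F     F
Counterexample: K=T, U=T, W=F gives Expr1 = T but Expr2 = F, so the expressions are NOT logically equivalent.

No


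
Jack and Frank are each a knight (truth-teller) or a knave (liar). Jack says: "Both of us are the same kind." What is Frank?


Jack says: "Both of us are the same kind."
Case 1: Jack is a Knight (truth-teller)
  Statement is true → they ARE the same → Frank is also a Knight
Case 2: Jack is a Knave (liar)
  Statement is false → they are NOT the same → Frank is a Knight
In both cases, Frank is a Knight.

Knight


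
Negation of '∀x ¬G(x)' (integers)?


Original: ∀x ¬G(x)
Rule: ¬∀→∃, ¬∃→∀, negate predicate.
Negation: ∃x G(x)

∃x G(x)


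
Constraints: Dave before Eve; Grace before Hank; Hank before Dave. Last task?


Constraints: Dave before Eve; Grace before Hank; Hank before Dave
The last task can have nothing scheduled after it, so it must never appear on the left of a 'before'.
Tasks appearing before some other task: Dave, Grace, Hank.
The only task not in that list is Eve → it is last.

Eve


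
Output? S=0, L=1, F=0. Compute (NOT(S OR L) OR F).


S OR L = 1
NOT(1) = 0
0 OR 0 = 0

0


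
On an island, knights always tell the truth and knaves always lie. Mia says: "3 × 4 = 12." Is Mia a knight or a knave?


Statement: "3 × 4 = 12."
Actual: 3 × 4 = 12
Claimed: 12
Statement is TRUE → Mia tells the truth → Knight

Knight


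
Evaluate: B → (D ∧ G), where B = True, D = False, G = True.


B = True, D = False, G = True
Step 1: D ∧ G = False AND True = False
Step 2: B → (False): false only when B=True and consequent=False.
Result: False

False


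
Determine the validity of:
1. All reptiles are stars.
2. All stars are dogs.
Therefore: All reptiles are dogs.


Premise 1: All reptiles are stars.
Premise 2: All stars are dogs.
Conclusion: All reptiles are dogs.
Barbara syllogism (AAA-1): All A are B, All B are C → All A are C.
Middle term (stars) distributed in premise 2.

Valid


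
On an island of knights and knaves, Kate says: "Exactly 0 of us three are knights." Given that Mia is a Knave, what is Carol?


Kate claims exactly 0 knights among Kate, Mia, Carol.
Given: Mia is a Knave.

Case 1: Kate is a Knight (tells truth)
  Then exactly 0 of the three are knights.
  Counting Kate, Mia: 1 knight(s) so far. Need -1 more → impossible.
Case 2: Kate is a Knave (lies)
  Then the count is NOT 0.
  If Carol = Knave, count = 0 = 0 → claim would be true, contradicts lie.
  If Carol = Knight, count = 1 ≠ 0 → lie confirmed ✓

Carol is a Knight.

Knight


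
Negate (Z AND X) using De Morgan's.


De Morgan's law: ¬(P ∧ Q) ≡ ¬P ∨ ¬Q
¬(Z ∧ X) = ¬Z ∨ ¬X

¬Z ∨ ¬X


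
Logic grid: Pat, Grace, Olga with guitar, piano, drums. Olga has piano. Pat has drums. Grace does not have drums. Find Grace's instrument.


From clues:
  Olga → piano
  Pat → drums
By elimination, Grace gets the remaining.

guitar


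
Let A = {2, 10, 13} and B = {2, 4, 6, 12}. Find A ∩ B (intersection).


A = {2, 10, 13}
B = {2, 4, 6, 12}
Operation: intersection
Elements in both: 2

{2}


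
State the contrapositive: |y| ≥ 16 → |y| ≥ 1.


Original: If |y| ≥ 16, then |y| ≥ 1
Contrapositive: If ¬Q, then ¬P
Negate Q: not (|y| ≥ 1)
Negate P: not (|y| ≥ 16)

If not (|y| ≥ 1), then not (|y| ≥ 16).


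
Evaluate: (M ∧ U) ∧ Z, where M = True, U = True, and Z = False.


M = True, U = True, Z = False
Step 1: M ∧ U = True AND True = True
Step 2: True ∧ Z = True AND False = False
AND is true only when ALL operands are true.

False


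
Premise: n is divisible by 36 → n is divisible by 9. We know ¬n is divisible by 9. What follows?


Modus tollens: P → Q, ¬Q ⊢ ¬P
P: n is divisible by 36
Q: n is divisible by 9
We have P → Q and Q is false.
By modus tollens, P must be false.

It is not the case that n is divisible by 36


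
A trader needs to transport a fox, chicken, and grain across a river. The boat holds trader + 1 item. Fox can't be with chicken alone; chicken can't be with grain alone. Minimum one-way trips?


1. trader+chicken → 2. trader ← 3. trader+fox → 4. trader+chicken ← 5. trader+grain → 6. trader ← 7. trader+chicken →
Minimum trips = 7

7


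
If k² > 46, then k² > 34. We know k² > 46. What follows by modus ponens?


Modus ponens: P → Q, P ⊢ Q
P: k² > 46
Q: k² > 34
We have P → Q and P is true.
By modus ponens, Q must be true.

k² > 34


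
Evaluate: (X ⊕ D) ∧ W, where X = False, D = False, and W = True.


X = False, D = False, W = True
Step 1: X ⊕ D = False XOR False = False
Step 2: False ∧ W = False AND True = False
XOR true when exactly one of X,D is true; then AND with W.

False


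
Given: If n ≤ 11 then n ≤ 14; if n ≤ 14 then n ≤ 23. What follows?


Hypothetical syllogism: P → Q, Q → R ⊢ P → R
Premise 1: n ≤ 11 → n ≤ 14
Premise 2: n ≤ 14 → n ≤ 23
Chain the implications: the middle term (n ≤ 14) links the two.
Conclusion: If n ≤ 11, then n ≤ 23.

If n ≤ 11, then n ≤ 23.


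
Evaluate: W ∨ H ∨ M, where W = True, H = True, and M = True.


W = True, H = True, M = True
Step 1: W ∨ H = True OR True = True
Step 2: True ∨ M = True OR True = True
OR is true when at least one operand is true.

True
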